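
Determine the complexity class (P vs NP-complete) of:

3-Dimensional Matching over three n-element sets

This problem is NP-complete: one of Karp's 21 NP-complete problems.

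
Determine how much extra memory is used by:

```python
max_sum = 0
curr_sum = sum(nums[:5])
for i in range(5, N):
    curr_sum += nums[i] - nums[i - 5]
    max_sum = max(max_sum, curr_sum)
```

Space complexity: O(1).
Only a constant amount of auxiliary storage is used; nothing grows with n.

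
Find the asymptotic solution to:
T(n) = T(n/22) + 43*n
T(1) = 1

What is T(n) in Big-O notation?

Geometric series: 43*n*(1 + 1/22 + 1/22^2 + ...) = O(n). T(n) = O(n).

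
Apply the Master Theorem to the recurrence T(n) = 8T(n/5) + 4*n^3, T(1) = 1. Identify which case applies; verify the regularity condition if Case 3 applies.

a=8, b=5, f(n)=4*n^3.
log_5(8) = 1.292 < 3.
f(n) = Omega(n^(1.292+epsilon)) for some epsilon > 0, so Case 3 is the candidate.
Regularity: a*f(n/b) = 8*4*(n/5)^3 = (8/125)*4*n^3 <= c*f(n) with c = 8/125 < 1. Satisfied.
Case 3: T(n) = Theta(n^3).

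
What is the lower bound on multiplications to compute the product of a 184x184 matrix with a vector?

A 184x184 matrix-vector product has 184 inner products of length 184. Output depends on all 184^2 = 33856 matrix entries. At least 33856 multiplications needed.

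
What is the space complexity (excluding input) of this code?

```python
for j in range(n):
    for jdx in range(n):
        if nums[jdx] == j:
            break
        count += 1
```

Space complexity: O(1).
Only a constant amount of auxiliary storage is used; nothing grows with n.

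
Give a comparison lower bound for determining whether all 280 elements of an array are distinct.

In the algebraic decision-tree model, the YES region for element distinctness on 280 elements has 280! connected components (one per ordering). Ben-Or's theorem then gives a lower bound of Omega(log(n!)) = Omega(n log n).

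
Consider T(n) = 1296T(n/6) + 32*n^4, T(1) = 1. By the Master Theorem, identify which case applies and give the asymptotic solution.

a=1296, b=6, f(n)=32*n^4.
log_6(1296) = 4, so n^(log_b(a)) = n^4.
f(n) = Theta(n^4), so Case 2 applies.
T(n) = Theta(n^4 log n).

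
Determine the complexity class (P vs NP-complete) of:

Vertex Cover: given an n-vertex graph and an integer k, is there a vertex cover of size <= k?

This problem is NP-complete: one of Karp's 21 NP-complete problems (with k part of the input; for any fixed constant k it is in P).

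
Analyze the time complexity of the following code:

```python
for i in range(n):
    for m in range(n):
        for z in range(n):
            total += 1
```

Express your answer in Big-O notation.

Time complexity: O(n^3).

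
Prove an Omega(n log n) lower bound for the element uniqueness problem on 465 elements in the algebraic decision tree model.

In the algebraic decision tree model, element uniqueness on 465 elements is equivalent to determining which cell of an arrangement of C(465,2) = 107880 hyperplanes x_i = x_j contains the input point. Ben-Or's theorem shows this requires Omega(n log n).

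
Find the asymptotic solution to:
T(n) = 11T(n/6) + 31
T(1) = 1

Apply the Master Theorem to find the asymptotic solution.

a=11, b=6, f(n)=31. log_6(11) = 1.338. Case 1 of Master Theorem: T(n) = O(n^1.338).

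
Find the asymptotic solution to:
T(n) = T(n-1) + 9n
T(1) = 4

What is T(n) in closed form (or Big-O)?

Unrolling: T(n) = 4 + 9*(2 + 3 + ... + n) = 4 + 9*(n(n+1)/2 - 1) = O(n^2).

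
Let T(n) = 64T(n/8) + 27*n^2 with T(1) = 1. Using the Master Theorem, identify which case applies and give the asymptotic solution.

a=64, b=8, f(n)=27*n^2.
log_8(64) = 2, so n^(log_b(a)) = n^2.
f(n) = Theta(n^2), so Case 2 applies.
T(n) = Theta(n^2 log n).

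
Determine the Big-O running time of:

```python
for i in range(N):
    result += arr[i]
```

Time complexity: O(n).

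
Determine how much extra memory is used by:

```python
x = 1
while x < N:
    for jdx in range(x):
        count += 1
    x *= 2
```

Space complexity: O(1).
Only a constant amount of auxiliary storage is used; nothing grows with n.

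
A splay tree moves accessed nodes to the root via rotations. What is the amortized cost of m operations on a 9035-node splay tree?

Using a potential function Phi = sum of log(size of subtree) for each node, each splay operation has amortized cost O(log n) where n = 9035. Bad individual operations (O(n)) are offset by decreased potential.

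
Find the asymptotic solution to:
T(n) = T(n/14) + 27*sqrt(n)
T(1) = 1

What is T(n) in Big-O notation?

Each level contributes sqrt(n/14^k). Geometric series with ratio 1/sqrt(14) < 1 sums to O(sqrt(n)).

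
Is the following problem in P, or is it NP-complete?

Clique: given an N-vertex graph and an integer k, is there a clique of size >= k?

This problem is NP-complete: complement of Independent Set / Vertex Cover (with k part of the input).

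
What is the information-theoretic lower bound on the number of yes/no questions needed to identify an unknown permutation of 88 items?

There are 88! = 185482642257398439114796845645546284380220968949399346684421580986889562184028199319100141244804501828416633516851200000000000000000000 permutations. Each yes/no question gives at most 1 bit, so at least ceil(log_2(185482642257398439114796845645546284380220968949399346684421580986889562184028199319100141244804501828416633516851200000000000000000000)) = 447 questions are needed.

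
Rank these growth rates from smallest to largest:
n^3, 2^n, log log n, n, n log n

Ordered by growth rate: log log n < n < n log n < n^3 < 2^n.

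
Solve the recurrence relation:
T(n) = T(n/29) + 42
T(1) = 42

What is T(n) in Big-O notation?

Each step divides n by 29 and adds 42. After log_29(n) steps, T(n) = O(log n).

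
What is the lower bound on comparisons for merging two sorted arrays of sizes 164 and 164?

Adversary argument: with sizes 164 and 164 (differing by at most 1), interleave the two arrays so that every consecutive pair in the output comes from different inputs. Then each of the 327 adjacent output pairs must be directly compared, or the algorithm cannot determine their relative order. So 327 comparisons are necessary; standard merge achieves this.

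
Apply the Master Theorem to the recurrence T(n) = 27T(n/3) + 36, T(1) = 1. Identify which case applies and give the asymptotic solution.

a=27, b=3, f(n)=36.
log_3(27) = 3 > 0.
Since f(n) = O(n^0) is polynomially smaller than n^3, Case 1 applies.
T(n) = Theta(n^3).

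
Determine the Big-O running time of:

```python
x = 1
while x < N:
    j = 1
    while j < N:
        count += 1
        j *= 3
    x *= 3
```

Time complexity: O(log^2 n).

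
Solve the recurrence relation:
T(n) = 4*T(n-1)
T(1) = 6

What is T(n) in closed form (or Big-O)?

Each step multiplies by 4. T(n) = T(1)*4^(n-1) = 6*4^(n-1).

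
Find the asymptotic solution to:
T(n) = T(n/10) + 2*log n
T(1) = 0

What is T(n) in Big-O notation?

Each of the log_10(n) levels adds O(log n). T(n) = O(log^2 n).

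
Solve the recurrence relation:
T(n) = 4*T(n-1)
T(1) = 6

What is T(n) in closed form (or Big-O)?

Each step multiplies by 4. T(n) = T(1)*4^(n-1) = 6*4^(n-1).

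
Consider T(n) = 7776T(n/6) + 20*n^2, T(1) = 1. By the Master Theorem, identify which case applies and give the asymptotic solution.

a=7776, b=6, f(n)=20*n^2.
log_6(7776) = 5 > 2.
Since f(n) = O(n^2) is polynomially smaller than n^5, Case 1 applies.
T(n) = Theta(n^5).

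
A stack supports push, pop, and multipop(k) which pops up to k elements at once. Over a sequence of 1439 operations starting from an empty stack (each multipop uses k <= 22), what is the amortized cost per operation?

Each element is pushed exactly once and popped at most once (whether by pop or as part of a multipop). So the total number of individual pops over the whole sequence is at most the number of pushes, which is at most 1439. Total work <= 2 * 1439, hence O(1) amortized per operation.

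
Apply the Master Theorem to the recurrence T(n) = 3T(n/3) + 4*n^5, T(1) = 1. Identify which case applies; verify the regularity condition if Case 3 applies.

a=3, b=3, f(n)=4*n^5.
log_3(3) = 1 < 5.
f(n) = Omega(n^(1+epsilon)) for some epsilon > 0, so Case 3 is the candidate.
Regularity: a*f(n/b) = 3*4*(n/3)^5 = (3/243)*4*n^5 <= c*f(n) with c = 3/243 < 1. Satisfied.
Case 3: T(n) = Theta(n^5).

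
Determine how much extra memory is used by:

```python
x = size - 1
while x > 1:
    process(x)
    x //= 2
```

Space complexity: O(1).
Only a constant amount of auxiliary storage is used; nothing grows with n.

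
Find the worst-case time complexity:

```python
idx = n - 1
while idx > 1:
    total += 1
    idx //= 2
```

Time complexity: O(log n).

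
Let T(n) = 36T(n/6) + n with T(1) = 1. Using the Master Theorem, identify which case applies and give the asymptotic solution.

a=36, b=6, f(n)=n.
log_6(36) = 2 > 1.
Since f(n) = O(n^1) is polynomially smaller than n^2, Case 1 applies.
T(n) = Theta(n^2).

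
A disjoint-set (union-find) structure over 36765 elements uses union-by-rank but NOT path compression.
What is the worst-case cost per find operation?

Union-by-rank alone keeps every tree's height <= log_2(36765) ~= 15.2. Each find traverses from a node to its root, costing O(height) = O(log n). Without path compression this bound is tight.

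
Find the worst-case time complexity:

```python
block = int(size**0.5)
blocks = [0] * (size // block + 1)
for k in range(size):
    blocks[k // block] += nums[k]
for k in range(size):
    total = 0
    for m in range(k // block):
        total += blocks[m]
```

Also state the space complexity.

Time complexity: O(n * sqrt(n)).
Space complexity: O(sqrt(n)).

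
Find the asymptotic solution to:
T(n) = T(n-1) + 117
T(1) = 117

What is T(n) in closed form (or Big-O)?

Unrolling: T(n) = T(n-1) + 117 = T(n-2) + 2*117 = ... = T(1) + (n-1)*117 = 117 + (n-1)*117 = 117n.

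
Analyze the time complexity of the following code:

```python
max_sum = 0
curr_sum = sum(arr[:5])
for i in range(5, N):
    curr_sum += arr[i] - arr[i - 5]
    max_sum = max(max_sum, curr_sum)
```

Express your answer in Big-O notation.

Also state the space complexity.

Time complexity: O(n).
Space complexity: O(1).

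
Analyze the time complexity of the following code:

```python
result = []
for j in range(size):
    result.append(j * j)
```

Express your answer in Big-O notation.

Time complexity: O(n).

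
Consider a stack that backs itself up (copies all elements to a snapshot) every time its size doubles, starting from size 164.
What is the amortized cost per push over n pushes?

Backups occur at sizes 164, 328, 656, ..., copying 164 + 328 + 656 + ... <= 2n elements total (geometric series). Spread over n pushes, the amortized backup cost is O(1) per push.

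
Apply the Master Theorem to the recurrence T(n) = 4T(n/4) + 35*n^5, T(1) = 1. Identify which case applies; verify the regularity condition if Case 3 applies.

a=4, b=4, f(n)=35*n^5.
log_4(4) = 1 < 5.
f(n) = Omega(n^(1+epsilon)) for some epsilon > 0, so Case 3 is the candidate.
Regularity: a*f(n/b) = 4*35*(n/4)^5 = (4/1024)*35*n^5 <= c*f(n) with c = 4/1024 < 1. Satisfied.
Case 3: T(n) = Theta(n^5).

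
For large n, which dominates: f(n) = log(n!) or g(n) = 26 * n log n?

f(n) = log(n!) and g(n) = 26 * n log n are Theta of each other: Stirling: log(n!) = n log n - n + O(log n) = Theta(n log n); the constant 26 doesn't change the Theta class.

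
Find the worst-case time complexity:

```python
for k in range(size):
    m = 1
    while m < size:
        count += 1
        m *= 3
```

Time complexity: O(n log n).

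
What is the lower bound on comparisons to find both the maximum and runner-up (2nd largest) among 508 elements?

Lower bound: finding the max needs 508-1 comparisons. By an adversary weight-doubling argument, the maximum element must personally win at least ceil(log_2(508)) = 9 comparisons in any correct algorithm. The 2nd largest is among those 9 direct losers, and distinguishing it requires 9-1 more comparisons. Total >= 508-1 + 9-1 = 515. A balanced tournament achieves this bound exactly.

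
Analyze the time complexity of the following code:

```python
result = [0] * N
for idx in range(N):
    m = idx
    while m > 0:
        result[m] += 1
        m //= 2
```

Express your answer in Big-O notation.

Time complexity: O(n log n).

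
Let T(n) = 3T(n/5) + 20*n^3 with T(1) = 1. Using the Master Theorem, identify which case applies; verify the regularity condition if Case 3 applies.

a=3, b=5, f(n)=20*n^3.
log_5(3) = 0.6826 < 3.
f(n) = Omega(n^(0.6826+epsilon)) for some epsilon > 0, so Case 3 is the candidate.
Regularity: a*f(n/b) = 3*20*(n/5)^3 = (3/125)*20*n^3 <= c*f(n) with c = 3/125 < 1. Satisfied.
Case 3: T(n) = Theta(n^3).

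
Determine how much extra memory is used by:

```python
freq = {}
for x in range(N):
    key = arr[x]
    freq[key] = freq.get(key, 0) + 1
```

Space complexity: O(n).
Auxiliary storage grows linearly with the input size n in the worst case.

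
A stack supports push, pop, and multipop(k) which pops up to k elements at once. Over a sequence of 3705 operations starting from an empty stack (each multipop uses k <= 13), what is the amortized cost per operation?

Each element is pushed exactly once and popped at most once (whether by pop or as part of a multipop). So the total number of individual pops over the whole sequence is at most the number of pushes, which is at most 3705. Total work <= 2 * 3705, hence O(1) amortized per operation.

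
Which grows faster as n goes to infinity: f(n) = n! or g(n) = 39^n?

f(n) = n! grows faster: n!/39^n -> infinity by Stirling.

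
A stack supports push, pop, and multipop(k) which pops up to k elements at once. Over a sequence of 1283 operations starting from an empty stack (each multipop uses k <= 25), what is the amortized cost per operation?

Each element is pushed exactly once and popped at most once (whether by pop or as part of a multipop). So the total number of individual pops over the whole sequence is at most the number of pushes, which is at most 1283. Total work <= 2 * 1283, hence O(1) amortized per operation.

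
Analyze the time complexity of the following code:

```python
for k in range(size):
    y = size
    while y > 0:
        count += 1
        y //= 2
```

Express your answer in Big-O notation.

Time complexity: O(n log n).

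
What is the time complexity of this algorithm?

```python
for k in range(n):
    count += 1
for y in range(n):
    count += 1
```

Time complexity: O(n).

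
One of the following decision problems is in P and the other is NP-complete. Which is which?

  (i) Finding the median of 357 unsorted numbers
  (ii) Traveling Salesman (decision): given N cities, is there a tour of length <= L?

(i) is P: linear-time selection (median-of-medians) runs in O(n).
(ii) is NP-complete: reduces from Hamiltonian Cycle.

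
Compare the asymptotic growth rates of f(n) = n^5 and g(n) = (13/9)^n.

g(n) = (13/9)^n grows faster: (13/9)^n is exponential with base 13/9 > 1, dominating every polynomial.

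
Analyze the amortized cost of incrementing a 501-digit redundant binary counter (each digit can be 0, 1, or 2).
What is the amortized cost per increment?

A redundant counter on 501 digits allows digit values 0, 1, 2. Increment adds 1 to the least significant digit and carries any 2 to a 0 plus +1 on the next digit. With potential Phi = (number of 2-digits), each increment does O(1) actual work plus a chain of carries, each of which decreases Phi by 1. Amortized O(1).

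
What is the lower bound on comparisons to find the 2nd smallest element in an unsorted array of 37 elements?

Finding the 2nd smallest of 37 elements requires Omega(n) comparisons. Every element must participate in at least one comparison; otherwise it could be the 2nd smallest.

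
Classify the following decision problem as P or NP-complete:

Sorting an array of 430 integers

This problem is in P: merge sort runs in O(n log n).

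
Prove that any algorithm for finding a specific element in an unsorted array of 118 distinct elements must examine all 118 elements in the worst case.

Adversary argument: if the algorithm examines fewer than 118 elements, the adversary places the target in an unexamined position. The algorithm cannot distinguish 'not present' from 'in unexamined position'.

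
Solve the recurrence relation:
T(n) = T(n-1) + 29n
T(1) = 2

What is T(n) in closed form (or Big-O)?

Unrolling: T(n) = 2 + 29*(2 + 3 + ... + n) = 2 + 29*(n(n+1)/2 - 1) = O(n^2).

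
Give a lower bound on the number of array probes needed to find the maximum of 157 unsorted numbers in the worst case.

Adversary: any unprobed cell could hold a value larger than everything seen so far. If fewer than 157 cells are probed, the adversary places the max in an unprobed cell. So all 157 cells must be examined; together with 157-1 comparisons this is tight.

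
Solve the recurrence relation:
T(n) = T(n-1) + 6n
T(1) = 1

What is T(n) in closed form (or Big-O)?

Unrolling: T(n) = 1 + 6*(2 + 3 + ... + n) = 1 + 6*(n(n+1)/2 - 1) = O(n^2).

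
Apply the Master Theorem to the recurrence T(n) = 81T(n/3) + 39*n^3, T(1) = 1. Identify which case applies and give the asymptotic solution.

a=81, b=3, f(n)=39*n^3.
log_3(81) = 4 > 3.
Since f(n) = O(n^3) is polynomially smaller than n^4, Case 1 applies.
T(n) = Theta(n^4).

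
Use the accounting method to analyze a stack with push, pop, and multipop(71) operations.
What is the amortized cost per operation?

Assign 2 credits per push (1 for the push, 1 saved for a future pop). Each pop or element popped by multipop(71) uses 1 saved credit. Total credits never go negative, so amortized cost is O(1).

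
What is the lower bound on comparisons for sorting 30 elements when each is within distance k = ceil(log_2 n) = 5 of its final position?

Partition the 30 positions into floor(n/k) blocks of k = 5 consecutive positions; any permutation within a block keeps every element within k of its final position, so there are at least (k!)^(n/k) distinguishable inputs. Lower bound: log_2((k!)^(n/k)) = (n/k) * log_2(k!) = Theta(n log k); with k = ceil(log_2 n), this is Omega(n log log n).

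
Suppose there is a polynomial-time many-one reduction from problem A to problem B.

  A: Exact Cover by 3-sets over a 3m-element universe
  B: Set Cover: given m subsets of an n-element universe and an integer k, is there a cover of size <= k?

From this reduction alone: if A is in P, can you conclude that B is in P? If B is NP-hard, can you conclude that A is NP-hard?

A poly-time reduction A <=_p B transfers tractability DOWN (B easy => A easy) and hardness UP (A hard => B hard), not the reverse.
From A in P, the reduction alone does NOT give B in P: any problem in P trivially reduces to SAT, yet SAT is not known to be in P.
From B NP-hard, the reduction alone does NOT give A NP-hard: again, easy problems reduce to hard ones.
(Here in fact A is NP-complete and B is NP-complete.)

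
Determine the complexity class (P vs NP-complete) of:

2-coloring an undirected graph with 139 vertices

This problem is in P: 2-coloring is bipartiteness testing via BFS, O(V+E).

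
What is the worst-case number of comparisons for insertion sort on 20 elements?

Insertion sort on reverse-sorted input: 1 + 2 + ... + (20-1) = 190 comparisons.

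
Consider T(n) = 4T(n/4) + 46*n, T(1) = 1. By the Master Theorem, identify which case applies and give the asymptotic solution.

a=4, b=4, f(n)=46*n.
log_4(4) = 1, so n^(log_b(a)) = n.
f(n) = Theta(n), so Case 2 applies.
T(n) = Theta(n log n).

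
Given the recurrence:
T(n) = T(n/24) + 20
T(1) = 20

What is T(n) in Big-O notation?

Each step divides n by 24 and adds 20. After log_24(n) steps, T(n) = O(log n).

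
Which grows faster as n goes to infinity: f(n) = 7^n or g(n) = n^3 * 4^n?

f(n) = 7^n grows faster: 7^n / (n^3 4^n) = (7/4)^n / n^3 -> infinity since 7/4 > 1.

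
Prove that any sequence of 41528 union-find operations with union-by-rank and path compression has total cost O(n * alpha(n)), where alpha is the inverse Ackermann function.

Using Tarjan's analysis with rank-based potential function. Union-by-rank keeps tree height O(log n). Path compression flattens paths during find. For n = 41528 operations, total cost is O(n * alpha(n)), effectively O(n) since alpha grows incredibly slowly.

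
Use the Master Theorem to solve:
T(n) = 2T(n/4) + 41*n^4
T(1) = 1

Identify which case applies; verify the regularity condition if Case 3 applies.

a=2, b=4, f(n)=41*n^4.
log_4(2) = 0.5 < 4.
f(n) = Omega(n^(0.5+epsilon)) for some epsilon > 0, so Case 3 is the candidate.
Regularity: a*f(n/b) = 2*41*(n/4)^4 = (2/256)*41*n^4 <= c*f(n) with c = 2/256 < 1. Satisfied.
Case 3: T(n) = Theta(n^4).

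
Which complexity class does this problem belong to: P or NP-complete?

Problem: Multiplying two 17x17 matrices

This problem is in P: the schoolbook algorithm runs in O(n^3).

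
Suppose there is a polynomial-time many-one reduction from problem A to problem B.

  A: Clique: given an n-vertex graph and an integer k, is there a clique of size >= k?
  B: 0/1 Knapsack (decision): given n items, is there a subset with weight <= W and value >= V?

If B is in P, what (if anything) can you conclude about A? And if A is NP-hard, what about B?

A poly-time reduction A <=_p B means any A-instance can be transformed to a B-instance in poly time.
If B is in P: compose the reduction with B's poly-time algorithm to solve A in poly time, so A is in P.
If A is NP-hard: every NP problem reduces to A, which reduces to B; composing reductions, every NP problem reduces to B, so B is NP-hard.
(Here in fact A is NP-complete and B is NP-complete.)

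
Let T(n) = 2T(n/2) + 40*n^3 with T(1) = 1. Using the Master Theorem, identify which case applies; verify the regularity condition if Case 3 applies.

a=2, b=2, f(n)=40*n^3.
log_2(2) = 1 < 3.
f(n) = Omega(n^(1+epsilon)) for some epsilon > 0, so Case 3 is the candidate.
Regularity: a*f(n/b) = 2*40*(n/2)^3 = (2/8)*40*n^3 <= c*f(n) with c = 2/8 < 1. Satisfied.
Case 3: T(n) = Theta(n^3).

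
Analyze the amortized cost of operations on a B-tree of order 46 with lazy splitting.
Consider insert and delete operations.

In a B-tree of order 46, a node splits when it has 46 keys. With lazy splitting, we use potential Phi = number of full nodes + number of near-empty nodes. Each split costs O(1) but reduces potential. Between splits, at least 23 insertions must occur in that node. Amortized structural cost is O(1) per operation, plus O(log_46 n) traversal.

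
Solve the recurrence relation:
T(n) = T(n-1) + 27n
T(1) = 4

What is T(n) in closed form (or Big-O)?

Unrolling: T(n) = 4 + 27*(2 + 3 + ... + n) = 4 + 27*(n(n+1)/2 - 1) = O(n^2).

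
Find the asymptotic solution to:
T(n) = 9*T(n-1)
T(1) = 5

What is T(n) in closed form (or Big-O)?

Each step multiplies by 9. T(n) = T(1)*9^(n-1) = 5*9^(n-1).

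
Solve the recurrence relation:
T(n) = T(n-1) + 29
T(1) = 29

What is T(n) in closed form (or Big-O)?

Unrolling: T(n) = T(n-1) + 29 = T(n-2) + 2*29 = ... = T(1) + (n-1)*29 = 29 + (n-1)*29 = 29n.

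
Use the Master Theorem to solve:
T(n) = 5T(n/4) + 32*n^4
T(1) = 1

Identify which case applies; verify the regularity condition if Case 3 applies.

a=5, b=4, f(n)=32*n^4.
log_4(5) = 1.161 < 4.
f(n) = Omega(n^(1.161+epsilon)) for some epsilon > 0, so Case 3 is the candidate.
Regularity: a*f(n/b) = 5*32*(n/4)^4 = (5/256)*32*n^4 <= c*f(n) with c = 5/256 < 1. Satisfied.
Case 3: T(n) = Theta(n^4).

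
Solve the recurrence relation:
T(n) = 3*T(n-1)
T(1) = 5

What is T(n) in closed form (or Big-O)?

Each step multiplies by 3. T(n) = T(1)*3^(n-1) = 5*3^(n-1).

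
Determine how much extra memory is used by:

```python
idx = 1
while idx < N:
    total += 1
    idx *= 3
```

Space complexity: O(1).
Only a constant amount of auxiliary storage is used; nothing grows with n.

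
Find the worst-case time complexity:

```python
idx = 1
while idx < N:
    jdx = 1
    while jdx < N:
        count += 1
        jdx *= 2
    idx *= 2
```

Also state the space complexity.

Time complexity: O(log^2 n).
Space complexity: O(1).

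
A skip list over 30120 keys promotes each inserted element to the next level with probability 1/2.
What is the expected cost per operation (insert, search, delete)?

Expected number of levels is O(log_2(30120)) = O(log n). A search visits O(1) expected nodes per level over O(log n) levels. Insert/delete are a search plus O(1) pointer updates per level. Expected O(log n) per operation.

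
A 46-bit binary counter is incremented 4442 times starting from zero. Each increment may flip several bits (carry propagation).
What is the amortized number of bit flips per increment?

Bit i flips on every 2^i-th increment, so over 4442 increments bit i flips floor(4442/2^i) times. Summing over i: total flips < 2 * 4442. Amortized: < 2 = O(1) per increment.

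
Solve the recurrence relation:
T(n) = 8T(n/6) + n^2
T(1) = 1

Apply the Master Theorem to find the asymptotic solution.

a=8, b=6, f(n)=n^2. log_6(8) = 1.161 < 2. Case 3: T(n) = O(n^2).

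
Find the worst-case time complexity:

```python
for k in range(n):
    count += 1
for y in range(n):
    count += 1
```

Time complexity: O(n).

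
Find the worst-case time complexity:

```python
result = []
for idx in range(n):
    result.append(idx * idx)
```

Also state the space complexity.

Time complexity: O(n).
Space complexity: O(n).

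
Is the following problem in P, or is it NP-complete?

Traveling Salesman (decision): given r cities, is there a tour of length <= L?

This problem is NP-complete: reduces from Hamiltonian Cycle.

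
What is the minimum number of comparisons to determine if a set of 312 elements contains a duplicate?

Determining if 312 elements are all distinct requires Omega(n log n) comparisons in the comparison model. This follows from the element distinctness lower bound.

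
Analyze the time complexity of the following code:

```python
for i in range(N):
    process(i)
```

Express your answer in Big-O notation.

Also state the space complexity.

Time complexity: O(n).
Space complexity: O(1).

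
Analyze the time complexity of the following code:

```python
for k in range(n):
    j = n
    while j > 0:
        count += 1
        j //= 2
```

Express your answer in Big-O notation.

Time complexity: O(n log n).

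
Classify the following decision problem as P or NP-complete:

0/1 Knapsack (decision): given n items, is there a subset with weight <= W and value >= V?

This problem is NP-complete: reduces from Subset Sum.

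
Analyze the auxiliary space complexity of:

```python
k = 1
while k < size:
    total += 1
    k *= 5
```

Space complexity: O(1).
Only a constant amount of auxiliary storage is used; nothing grows with n.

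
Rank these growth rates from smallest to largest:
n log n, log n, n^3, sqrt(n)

Ordered by growth rate: log n < sqrt(n) < n log n < n^3.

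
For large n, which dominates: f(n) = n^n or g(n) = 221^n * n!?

g(n) = 221^n * n! grows faster: by Stirling n! ~ sqrt(2 pi n)(n/e)^n, so 221^n n! / n^n ~ (221/e)^n sqrt(2 pi n) -> infinity since 221/e > 1.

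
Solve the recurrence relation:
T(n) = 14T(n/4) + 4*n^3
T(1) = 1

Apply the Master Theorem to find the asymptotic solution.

a=14, b=4, f(n)=4*n^3. log_4(14) = 1.904 < 3. Case 3: T(n) = O(n^3).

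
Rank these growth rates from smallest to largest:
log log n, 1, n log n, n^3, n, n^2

Ordered by growth rate: 1 < log log n < n < n log n < n^2 < n^3.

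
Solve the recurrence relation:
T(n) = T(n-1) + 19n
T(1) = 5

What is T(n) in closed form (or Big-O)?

Unrolling: T(n) = 5 + 19*(2 + 3 + ... + n) = 5 + 19*(n(n+1)/2 - 1) = O(n^2).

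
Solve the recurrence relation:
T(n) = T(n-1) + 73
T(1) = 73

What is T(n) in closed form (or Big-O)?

Unrolling: T(n) = T(n-1) + 73 = T(n-2) + 2*73 = ... = T(1) + (n-1)*73 = 73 + (n-1)*73 = 73n.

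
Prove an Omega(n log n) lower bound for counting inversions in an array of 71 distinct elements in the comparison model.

Decision-tree argument: at any leaf, the comparisons made (with transitivity) must totally order all 71 elements -- otherwise some pair (i,j) is unordered, and an adversary can present two inputs agreeing on every comparison made but with that pair flipped, changing the inversion count by 1, so the leaf's output is wrong on one of them. Hence the tree has >= 71! leaves and height >= log_2(71!) = Omega(n log n). Modified merge sort achieves O(n log n).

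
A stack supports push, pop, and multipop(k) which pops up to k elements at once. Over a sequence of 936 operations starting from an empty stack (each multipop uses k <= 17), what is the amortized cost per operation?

Each element is pushed exactly once and popped at most once (whether by pop or as part of a multipop). So the total number of individual pops over the whole sequence is at most the number of pushes, which is at most 936. Total work <= 2 * 936, hence O(1) amortized per operation.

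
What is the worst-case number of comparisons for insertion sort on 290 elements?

Insertion sort on reverse-sorted input: 1 + 2 + ... + (290-1) = 41905 comparisons.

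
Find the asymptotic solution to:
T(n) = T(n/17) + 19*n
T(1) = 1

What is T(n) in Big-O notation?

Geometric series: 19*n*(1 + 1/17 + 1/17^2 + ...) = O(n). T(n) = O(n).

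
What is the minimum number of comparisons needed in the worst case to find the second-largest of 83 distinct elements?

Lower bound: finding the max needs 83-1 comparisons. By the adversary weight-doubling argument, the max must personally win >= ceil(log_2(83)) = 7 comparisons; the 2nd-largest is among those 7 losers, needing 7-1 more comparisons. Total >= 83-1 + 7-1 = 88. A balanced knockout tournament achieves this.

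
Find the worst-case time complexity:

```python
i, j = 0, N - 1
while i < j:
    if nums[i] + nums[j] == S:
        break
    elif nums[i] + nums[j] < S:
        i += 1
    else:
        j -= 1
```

Time complexity: O(n).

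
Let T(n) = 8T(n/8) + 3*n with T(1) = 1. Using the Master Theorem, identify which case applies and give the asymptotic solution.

a=8, b=8, f(n)=3*n.
log_8(8) = 1, so n^(log_b(a)) = n.
f(n) = Theta(n), so Case 2 applies.
T(n) = Theta(n log n).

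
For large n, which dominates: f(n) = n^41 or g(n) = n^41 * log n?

g(n) = n^41 * log n grows faster: extra log n factor -> infinity.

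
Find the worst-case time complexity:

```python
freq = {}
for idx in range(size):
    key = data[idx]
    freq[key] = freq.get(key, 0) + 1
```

Time complexity: O(n).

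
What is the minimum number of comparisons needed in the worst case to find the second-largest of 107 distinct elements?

Lower bound: finding the max needs 107-1 comparisons. By the adversary weight-doubling argument, the max must personally win >= ceil(log_2(107)) = 7 comparisons; the 2nd-largest is among those 7 losers, needing 7-1 more comparisons. Total >= 107-1 + 7-1 = 112. A balanced knockout tournament achieves this.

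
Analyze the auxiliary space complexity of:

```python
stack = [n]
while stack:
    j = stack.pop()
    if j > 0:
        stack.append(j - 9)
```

Space complexity: O(1).
Only a constant amount of auxiliary storage is used; nothing grows with n.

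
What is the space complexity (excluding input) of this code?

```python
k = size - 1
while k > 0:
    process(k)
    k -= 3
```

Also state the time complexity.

Space complexity: O(1).
Only a constant amount of auxiliary storage is used; nothing grows with n.
Time complexity: O(n).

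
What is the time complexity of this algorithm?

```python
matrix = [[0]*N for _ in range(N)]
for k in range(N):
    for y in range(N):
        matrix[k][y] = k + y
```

Time complexity: O(n^2).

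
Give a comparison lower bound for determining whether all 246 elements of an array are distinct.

In the algebraic decision-tree model, the YES region for element distinctness on 246 elements has 246! connected components (one per ordering). Ben-Or's theorem then gives a lower bound of Omega(log(n!)) = Omega(n log n).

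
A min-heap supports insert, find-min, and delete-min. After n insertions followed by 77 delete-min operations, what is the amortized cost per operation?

Insert takes O(log n) worst case. Delete-min takes O(log n). Over a sequence of n inserts and 77 delete-mins, total cost is O((n + 77) log n). Amortized per operation: O(log n).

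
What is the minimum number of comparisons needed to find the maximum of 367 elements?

Finding the maximum requires 366 comparisons. Each comparison eliminates exactly one candidate. With 367 candidates, we need 366 eliminations.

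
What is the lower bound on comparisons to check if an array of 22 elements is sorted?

To verify 22 elements are sorted, we must compare each consecutive pair. Skipping any pair allows an adversary to swap them. Therefore 21 comparisons are necessary and sufficient.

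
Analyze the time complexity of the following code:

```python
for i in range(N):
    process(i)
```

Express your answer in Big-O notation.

Time complexity: O(n).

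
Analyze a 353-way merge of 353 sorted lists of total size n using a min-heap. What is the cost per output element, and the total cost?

Maintain a min-heap of size 353 holding the current head of each list. Each output step does one extract-min (O(log 353)) and one insert of that list's next element (O(log 353)). Each of the n elements passes through the heap exactly once, so the total cost is O(n log 353), i.e. O(log 353) per output element.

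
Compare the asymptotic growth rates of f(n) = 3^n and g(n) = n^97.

f(n) = 3^n grows faster: any exponential with base > 1 dominates every polynomial.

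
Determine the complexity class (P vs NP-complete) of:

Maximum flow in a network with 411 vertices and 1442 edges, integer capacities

This problem is in P: Edmonds-Karp / push-relabel run in polynomial time.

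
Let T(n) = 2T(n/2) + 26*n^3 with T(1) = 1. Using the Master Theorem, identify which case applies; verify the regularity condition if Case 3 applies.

a=2, b=2, f(n)=26*n^3.
log_2(2) = 1 < 3.
f(n) = Omega(n^(1+epsilon)) for some epsilon > 0, so Case 3 is the candidate.
Regularity: a*f(n/b) = 2*26*(n/2)^3 = (2/8)*26*n^3 <= c*f(n) with c = 2/8 < 1. Satisfied.
Case 3: T(n) = Theta(n^3).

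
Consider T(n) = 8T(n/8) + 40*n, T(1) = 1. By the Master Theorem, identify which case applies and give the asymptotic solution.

a=8, b=8, f(n)=40*n.
log_8(8) = 1, so n^(log_b(a)) = n.
f(n) = Theta(n), so Case 2 applies.
T(n) = Theta(n log n).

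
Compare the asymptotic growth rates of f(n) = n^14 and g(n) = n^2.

f(n) = n^14 grows faster: n^14/n^2 = n^12 -> infinity.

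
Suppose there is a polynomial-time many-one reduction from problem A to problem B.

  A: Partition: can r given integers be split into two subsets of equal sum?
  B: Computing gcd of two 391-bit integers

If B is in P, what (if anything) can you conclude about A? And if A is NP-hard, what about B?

A poly-time reduction A <=_p B means any A-instance can be transformed to a B-instance in poly time.
If B is in P: compose the reduction with B's poly-time algorithm to solve A in poly time, so A is in P.
If A is NP-hard: every NP problem reduces to A, which reduces to B; composing reductions, every NP problem reduces to B, so B is NP-hard.
(Here in fact A is NP-complete and B is in P, so no such reduction is known -- its existence would imply P = NP; the analysis concerns only what the assumed reduction would or would not let you conclude.)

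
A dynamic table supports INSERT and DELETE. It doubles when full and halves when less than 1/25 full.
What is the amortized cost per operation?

Using potential function Phi = |2*num_items - table_size| when load > 1/2, and Phi = table_size/2 - num_items otherwise. The gap of 1/25 vs 1/2 for shrinking prevents thrashing. Both insert and delete have O(1) amortized cost.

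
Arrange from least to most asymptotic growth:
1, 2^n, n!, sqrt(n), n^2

Ordered by growth rate: 1 < sqrt(n) < n^2 < 2^n < n!.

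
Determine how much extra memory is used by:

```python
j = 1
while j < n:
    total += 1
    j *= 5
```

Space complexity: O(1).
Only a constant amount of auxiliary storage is used; nothing grows with n.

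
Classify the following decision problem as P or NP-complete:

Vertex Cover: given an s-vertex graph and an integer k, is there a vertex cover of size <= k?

This problem is NP-complete: one of Karp's 21 NP-complete problems (with k part of the input; for any fixed constant k it is in P).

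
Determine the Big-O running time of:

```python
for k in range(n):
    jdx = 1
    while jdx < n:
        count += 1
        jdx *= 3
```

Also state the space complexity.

Time complexity: O(n log n).
Space complexity: O(1).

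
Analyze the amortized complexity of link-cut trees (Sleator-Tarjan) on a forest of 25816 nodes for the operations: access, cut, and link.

Link-cut trees represent the forest using splay trees over preferred paths. With potential Phi = sum over nodes of log(size of virtual subtree), each access on 25816 nodes is O(log 25816) = O(log n) amortized by the splay-tree access lemma. Cut and link are O(1) plus one access.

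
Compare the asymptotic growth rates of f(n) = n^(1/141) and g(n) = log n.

f(n) = n^(1/141) grows faster: any positive power of n dominates log n.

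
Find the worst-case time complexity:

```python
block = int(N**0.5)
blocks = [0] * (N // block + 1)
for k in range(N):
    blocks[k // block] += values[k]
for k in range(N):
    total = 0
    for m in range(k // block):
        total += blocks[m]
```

Time complexity: O(n * sqrt(n)).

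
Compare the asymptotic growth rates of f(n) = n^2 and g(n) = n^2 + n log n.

f(n) = n^2 and g(n) = n^2 + n log n are Theta of each other: the lower-order n log n term is o(n^2); both are Theta(n^2).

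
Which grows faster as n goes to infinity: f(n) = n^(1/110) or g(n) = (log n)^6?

f(n) = n^(1/110) grows faster: any positive power of n dominates any polylog.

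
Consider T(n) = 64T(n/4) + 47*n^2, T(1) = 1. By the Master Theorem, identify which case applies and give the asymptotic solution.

a=64, b=4, f(n)=47*n^2.
log_4(64) = 3 > 2.
Since f(n) = O(n^2) is polynomially smaller than n^3, Case 1 applies.
T(n) = Theta(n^3).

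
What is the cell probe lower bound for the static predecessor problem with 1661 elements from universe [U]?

The Patrascu-Thorup lower bound shows any data structure on n = 1661 elements using O(n * polylog(n)) space requires Omega(log log U) query time. van Emde Boas trees achieve O(log log U) with O(U) space.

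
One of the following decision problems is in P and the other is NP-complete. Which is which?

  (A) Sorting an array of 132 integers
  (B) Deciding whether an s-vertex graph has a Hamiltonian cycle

(A) is P: merge sort runs in O(n log n).
(B) is NP-complete: one of Karp's 21 NP-complete problems.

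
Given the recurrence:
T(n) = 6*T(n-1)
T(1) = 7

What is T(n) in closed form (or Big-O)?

Each step multiplies by 6. T(n) = T(1)*6^(n-1) = 7*6^(n-1).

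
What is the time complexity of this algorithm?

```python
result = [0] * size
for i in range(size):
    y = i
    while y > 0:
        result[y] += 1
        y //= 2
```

Time complexity: O(n log n).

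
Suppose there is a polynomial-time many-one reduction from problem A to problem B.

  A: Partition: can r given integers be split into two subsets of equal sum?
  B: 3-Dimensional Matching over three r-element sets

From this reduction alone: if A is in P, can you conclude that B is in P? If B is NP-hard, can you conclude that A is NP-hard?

A poly-time reduction A <=_p B transfers tractability DOWN (B easy => A easy) and hardness UP (A hard => B hard), not the reverse.
From A in P, the reduction alone does NOT give B in P: any problem in P trivially reduces to SAT, yet SAT is not known to be in P.
From B NP-hard, the reduction alone does NOT give A NP-hard: again, easy problems reduce to hard ones.
(Here in fact A is NP-complete and B is NP-complete.)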